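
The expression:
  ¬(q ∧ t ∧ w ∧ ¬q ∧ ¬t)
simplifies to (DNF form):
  True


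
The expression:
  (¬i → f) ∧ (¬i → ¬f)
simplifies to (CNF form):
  i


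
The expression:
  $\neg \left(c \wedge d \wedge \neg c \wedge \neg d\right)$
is always true.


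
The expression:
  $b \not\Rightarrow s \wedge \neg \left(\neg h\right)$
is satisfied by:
  {h: True, b: True, s: False}


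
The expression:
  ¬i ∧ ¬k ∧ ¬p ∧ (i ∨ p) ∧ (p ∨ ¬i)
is never true.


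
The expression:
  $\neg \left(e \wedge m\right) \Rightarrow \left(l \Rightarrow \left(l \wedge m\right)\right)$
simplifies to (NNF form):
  $m \vee \neg l$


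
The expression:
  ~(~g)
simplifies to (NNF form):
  g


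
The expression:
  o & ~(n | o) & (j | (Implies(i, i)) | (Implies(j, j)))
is never true.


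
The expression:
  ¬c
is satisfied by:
  {c: False}


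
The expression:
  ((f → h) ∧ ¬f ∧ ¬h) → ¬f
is always true.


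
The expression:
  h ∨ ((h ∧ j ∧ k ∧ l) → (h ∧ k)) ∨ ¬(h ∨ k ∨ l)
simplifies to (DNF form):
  True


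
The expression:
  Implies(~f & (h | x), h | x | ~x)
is always true.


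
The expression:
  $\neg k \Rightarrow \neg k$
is always true.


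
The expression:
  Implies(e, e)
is always true.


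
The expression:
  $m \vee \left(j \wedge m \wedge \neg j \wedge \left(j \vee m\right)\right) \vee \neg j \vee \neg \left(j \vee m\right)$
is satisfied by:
  {m: True, j: False}
  {j: False, m: False}
  {j: True, m: True}


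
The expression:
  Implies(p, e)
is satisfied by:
  {e: True, p: False}
  {p: False, e: False}
  {p: True, e: True}


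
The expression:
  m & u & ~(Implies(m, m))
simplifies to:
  False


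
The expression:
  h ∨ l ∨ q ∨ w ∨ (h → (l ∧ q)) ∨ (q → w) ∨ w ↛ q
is always true.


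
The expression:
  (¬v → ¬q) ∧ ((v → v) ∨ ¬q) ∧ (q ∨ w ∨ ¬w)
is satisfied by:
  {v: True, q: False}
  {q: False, v: False}
  {q: True, v: True}


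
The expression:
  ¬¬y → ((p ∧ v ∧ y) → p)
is always true.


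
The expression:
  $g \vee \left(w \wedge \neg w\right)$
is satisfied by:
  {g: True}


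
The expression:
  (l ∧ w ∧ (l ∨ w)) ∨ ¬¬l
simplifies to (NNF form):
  l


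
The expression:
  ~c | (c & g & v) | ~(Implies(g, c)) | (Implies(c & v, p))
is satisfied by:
  {p: True, g: True, v: False, c: False}
  {p: True, v: False, g: False, c: False}
  {g: True, p: False, v: False, c: False}
  {p: False, v: False, g: False, c: False}
  {c: True, p: True, g: True, v: False}
  {c: True, p: True, v: False, g: False}
  {c: True, g: True, p: False, v: False}
  {c: True, p: False, v: False, g: False}
  {p: True, v: True, g: True, c: False}
  {p: True, v: True, c: False, g: False}
  {v: True, g: True, c: False, p: False}
  {v: True, c: False, g: False, p: False}
  {p: True, v: True, c: True, g: True}
  {p: True, v: True, c: True, g: False}
  {v: True, c: True, g: True, p: False}


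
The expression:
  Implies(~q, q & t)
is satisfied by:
  {q: True}


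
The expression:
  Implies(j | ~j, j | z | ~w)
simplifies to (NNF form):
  j | z | ~w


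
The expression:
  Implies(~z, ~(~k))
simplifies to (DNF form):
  k | z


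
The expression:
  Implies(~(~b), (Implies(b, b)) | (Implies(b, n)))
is always true.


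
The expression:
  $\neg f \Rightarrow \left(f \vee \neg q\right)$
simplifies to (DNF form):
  $f \vee \neg q$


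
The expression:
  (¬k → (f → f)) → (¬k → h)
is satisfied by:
  {k: True, h: True}
  {k: True, h: False}
  {h: True, k: False}


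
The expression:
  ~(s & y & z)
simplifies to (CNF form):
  ~s | ~y | ~z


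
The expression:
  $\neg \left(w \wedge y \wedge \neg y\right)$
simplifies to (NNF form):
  $\text{True}$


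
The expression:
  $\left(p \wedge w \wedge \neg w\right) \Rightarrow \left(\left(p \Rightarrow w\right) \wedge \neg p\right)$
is always true.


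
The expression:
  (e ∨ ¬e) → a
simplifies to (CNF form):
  a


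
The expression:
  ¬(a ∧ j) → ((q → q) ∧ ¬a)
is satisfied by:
  {j: True, a: False}
  {a: False, j: False}
  {a: True, j: True}


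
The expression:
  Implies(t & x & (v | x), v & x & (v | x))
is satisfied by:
  {v: True, t: False, x: False}
  {t: False, x: False, v: False}
  {v: True, x: True, t: False}
  {x: True, t: False, v: False}
  {v: True, t: True, x: False}
  {t: True, v: False, x: False}
  {v: True, x: True, t: True}


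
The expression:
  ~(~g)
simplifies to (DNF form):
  g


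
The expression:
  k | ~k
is always true.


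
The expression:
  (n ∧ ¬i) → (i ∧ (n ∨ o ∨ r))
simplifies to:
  i ∨ ¬n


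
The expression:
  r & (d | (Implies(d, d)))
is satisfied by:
  {r: True}


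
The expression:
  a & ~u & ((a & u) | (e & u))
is never true.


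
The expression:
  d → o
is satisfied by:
  {o: True, d: False}
  {d: False, o: False}
  {d: True, o: True}


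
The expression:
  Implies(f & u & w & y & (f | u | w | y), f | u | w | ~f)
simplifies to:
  True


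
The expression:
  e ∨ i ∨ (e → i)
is always true.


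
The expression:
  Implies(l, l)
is always true.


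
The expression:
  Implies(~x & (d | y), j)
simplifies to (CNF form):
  (j | x | ~d) & (j | x | ~y)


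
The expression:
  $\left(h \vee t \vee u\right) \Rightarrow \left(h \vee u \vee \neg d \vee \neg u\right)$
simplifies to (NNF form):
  $\text{True}$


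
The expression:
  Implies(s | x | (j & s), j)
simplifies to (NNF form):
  j | (~s & ~x)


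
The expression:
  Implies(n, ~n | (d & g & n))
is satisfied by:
  {g: True, d: True, n: False}
  {g: True, d: False, n: False}
  {d: True, g: False, n: False}
  {g: False, d: False, n: False}
  {n: True, g: True, d: True}


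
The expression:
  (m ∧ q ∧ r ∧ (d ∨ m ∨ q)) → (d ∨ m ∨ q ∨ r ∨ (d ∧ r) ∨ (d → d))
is always true.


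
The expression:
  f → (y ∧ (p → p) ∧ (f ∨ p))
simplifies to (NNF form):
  y ∨ ¬f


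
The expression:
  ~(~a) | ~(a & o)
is always true.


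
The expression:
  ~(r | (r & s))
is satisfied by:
  {r: False}


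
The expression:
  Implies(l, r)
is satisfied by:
  {r: True, l: False}
  {l: False, r: False}
  {l: True, r: True}


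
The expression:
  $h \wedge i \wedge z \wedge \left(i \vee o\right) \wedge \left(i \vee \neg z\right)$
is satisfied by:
  {z: True, i: True, h: True}


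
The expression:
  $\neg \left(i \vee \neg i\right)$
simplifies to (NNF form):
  $\text{False}$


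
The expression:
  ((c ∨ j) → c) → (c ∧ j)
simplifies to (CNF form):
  j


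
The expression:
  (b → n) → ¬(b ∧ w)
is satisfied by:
  {w: False, n: False, b: False}
  {b: True, w: False, n: False}
  {n: True, w: False, b: False}
  {b: True, n: True, w: False}
  {w: True, b: False, n: False}
  {b: True, w: True, n: False}
  {n: True, w: True, b: False}


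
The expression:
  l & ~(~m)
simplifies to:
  l & m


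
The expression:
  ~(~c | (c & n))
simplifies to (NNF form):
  c & ~n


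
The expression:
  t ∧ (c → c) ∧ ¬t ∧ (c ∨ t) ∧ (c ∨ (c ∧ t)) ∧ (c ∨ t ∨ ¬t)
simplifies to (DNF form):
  False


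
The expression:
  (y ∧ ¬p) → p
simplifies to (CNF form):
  p ∨ ¬y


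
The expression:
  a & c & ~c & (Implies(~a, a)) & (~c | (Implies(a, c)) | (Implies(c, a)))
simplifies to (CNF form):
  False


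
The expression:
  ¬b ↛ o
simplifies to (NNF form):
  o ∨ ¬b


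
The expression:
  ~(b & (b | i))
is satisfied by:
  {b: False}


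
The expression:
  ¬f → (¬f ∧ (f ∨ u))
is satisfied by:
  {u: True, f: True}
  {u: True, f: False}
  {f: True, u: False}


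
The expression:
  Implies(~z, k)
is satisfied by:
  {k: True, z: True}
  {k: True, z: False}
  {z: True, k: False}


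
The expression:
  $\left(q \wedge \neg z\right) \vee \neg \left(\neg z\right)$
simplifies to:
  $q \vee z$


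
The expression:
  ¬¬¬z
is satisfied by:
  {z: False}


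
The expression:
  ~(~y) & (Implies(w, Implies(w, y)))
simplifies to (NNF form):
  y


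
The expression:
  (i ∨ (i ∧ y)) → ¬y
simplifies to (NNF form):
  ¬i ∨ ¬y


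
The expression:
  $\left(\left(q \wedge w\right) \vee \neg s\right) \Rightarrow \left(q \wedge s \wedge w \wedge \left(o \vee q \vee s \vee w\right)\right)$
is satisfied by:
  {s: True}


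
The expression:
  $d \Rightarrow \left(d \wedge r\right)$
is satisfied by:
  {r: True, d: False}
  {d: False, r: False}
  {d: True, r: True}


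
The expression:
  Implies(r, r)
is always true.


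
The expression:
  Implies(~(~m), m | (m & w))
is always true.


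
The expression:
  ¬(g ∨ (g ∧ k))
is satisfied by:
  {g: False}


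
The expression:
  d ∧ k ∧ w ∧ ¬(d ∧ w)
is never true.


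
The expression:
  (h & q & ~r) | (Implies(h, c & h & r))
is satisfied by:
  {c: True, q: True, h: False, r: False}
  {c: True, q: False, h: False, r: False}
  {q: True, r: False, c: False, h: False}
  {r: False, q: False, c: False, h: False}
  {r: True, c: True, q: True, h: False}
  {r: True, c: True, q: False, h: False}
  {r: True, q: True, c: False, h: False}
  {r: True, q: False, c: False, h: False}
  {h: True, c: True, q: True, r: False}
  {h: True, c: False, q: True, r: False}
  {r: True, h: True, c: True, q: True}
  {r: True, h: True, c: True, q: False}


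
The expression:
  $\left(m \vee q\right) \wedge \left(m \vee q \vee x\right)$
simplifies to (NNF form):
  $m \vee q$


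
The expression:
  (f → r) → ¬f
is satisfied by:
  {r: False, f: False}
  {f: True, r: False}
  {r: True, f: False}


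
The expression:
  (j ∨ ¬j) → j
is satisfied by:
  {j: True}


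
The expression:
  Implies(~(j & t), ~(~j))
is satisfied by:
  {j: True}


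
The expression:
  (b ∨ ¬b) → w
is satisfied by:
  {w: True}


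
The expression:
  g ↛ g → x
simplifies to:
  True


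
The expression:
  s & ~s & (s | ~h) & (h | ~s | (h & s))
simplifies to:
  False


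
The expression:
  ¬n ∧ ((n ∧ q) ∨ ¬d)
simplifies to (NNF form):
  ¬d ∧ ¬n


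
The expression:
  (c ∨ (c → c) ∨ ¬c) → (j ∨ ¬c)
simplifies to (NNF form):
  j ∨ ¬c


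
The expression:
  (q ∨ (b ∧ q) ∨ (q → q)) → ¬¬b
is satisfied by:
  {b: True}


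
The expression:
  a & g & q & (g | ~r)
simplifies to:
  a & g & q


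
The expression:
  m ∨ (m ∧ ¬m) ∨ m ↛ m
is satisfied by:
  {m: True}


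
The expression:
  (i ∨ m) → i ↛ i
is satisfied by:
  {i: False, m: False}


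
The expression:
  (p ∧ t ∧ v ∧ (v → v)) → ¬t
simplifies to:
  ¬p ∨ ¬t ∨ ¬v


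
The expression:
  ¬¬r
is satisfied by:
  {r: True}


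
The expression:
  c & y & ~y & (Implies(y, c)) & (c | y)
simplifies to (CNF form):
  False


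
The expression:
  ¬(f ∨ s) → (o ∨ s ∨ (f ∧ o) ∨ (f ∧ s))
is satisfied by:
  {o: True, s: True, f: True}
  {o: True, s: True, f: False}
  {o: True, f: True, s: False}
  {o: True, f: False, s: False}
  {s: True, f: True, o: False}
  {s: True, f: False, o: False}
  {f: True, s: False, o: False}


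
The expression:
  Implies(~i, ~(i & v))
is always true.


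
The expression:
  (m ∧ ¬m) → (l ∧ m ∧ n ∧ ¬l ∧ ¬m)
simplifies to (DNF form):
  True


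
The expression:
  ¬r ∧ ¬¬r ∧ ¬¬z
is never true.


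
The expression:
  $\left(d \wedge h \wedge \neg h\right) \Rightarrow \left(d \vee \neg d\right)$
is always true.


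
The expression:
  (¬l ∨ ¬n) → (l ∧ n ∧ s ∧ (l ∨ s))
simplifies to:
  l ∧ n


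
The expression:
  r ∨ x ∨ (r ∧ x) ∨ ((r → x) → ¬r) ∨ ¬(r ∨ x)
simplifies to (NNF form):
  True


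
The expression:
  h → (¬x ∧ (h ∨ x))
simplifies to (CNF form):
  ¬h ∨ ¬x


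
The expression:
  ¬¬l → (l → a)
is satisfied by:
  {a: True, l: False}
  {l: False, a: False}
  {l: True, a: True}


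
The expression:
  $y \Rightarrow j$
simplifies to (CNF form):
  $j \vee \neg y$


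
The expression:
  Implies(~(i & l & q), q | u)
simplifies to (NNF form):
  q | u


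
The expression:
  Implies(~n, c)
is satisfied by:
  {n: True, c: True}
  {n: True, c: False}
  {c: True, n: False}


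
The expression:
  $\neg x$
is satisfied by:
  {x: False}


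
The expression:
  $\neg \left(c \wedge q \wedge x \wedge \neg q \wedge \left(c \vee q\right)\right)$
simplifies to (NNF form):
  $\text{True}$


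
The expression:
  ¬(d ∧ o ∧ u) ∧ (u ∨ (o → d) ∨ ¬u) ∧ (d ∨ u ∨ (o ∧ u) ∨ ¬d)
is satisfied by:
  {u: False, o: False, d: False}
  {d: True, u: False, o: False}
  {o: True, u: False, d: False}
  {d: True, o: True, u: False}
  {u: True, d: False, o: False}
  {d: True, u: True, o: False}
  {o: True, u: True, d: False}


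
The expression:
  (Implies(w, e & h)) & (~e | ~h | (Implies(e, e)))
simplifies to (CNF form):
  (e | ~w) & (h | ~w)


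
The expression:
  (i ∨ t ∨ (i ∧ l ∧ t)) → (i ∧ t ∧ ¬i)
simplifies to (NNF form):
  ¬i ∧ ¬t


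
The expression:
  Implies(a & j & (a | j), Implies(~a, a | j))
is always true.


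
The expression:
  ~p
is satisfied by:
  {p: False}


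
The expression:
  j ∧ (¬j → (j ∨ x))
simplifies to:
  j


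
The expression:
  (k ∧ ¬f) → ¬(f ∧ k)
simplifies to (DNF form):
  True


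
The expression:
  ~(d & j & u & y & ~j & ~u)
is always true.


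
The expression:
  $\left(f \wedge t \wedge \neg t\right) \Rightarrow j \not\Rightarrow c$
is always true.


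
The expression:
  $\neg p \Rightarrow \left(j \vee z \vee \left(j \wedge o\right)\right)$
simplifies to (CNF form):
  $j \vee p \vee z$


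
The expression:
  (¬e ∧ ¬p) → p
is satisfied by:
  {e: True, p: True}
  {e: True, p: False}
  {p: True, e: False}


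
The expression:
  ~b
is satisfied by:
  {b: False}


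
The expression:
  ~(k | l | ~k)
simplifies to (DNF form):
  False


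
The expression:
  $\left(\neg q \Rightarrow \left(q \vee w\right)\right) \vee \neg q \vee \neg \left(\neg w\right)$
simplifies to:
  $\text{True}$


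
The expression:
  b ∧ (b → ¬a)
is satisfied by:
  {b: True, a: False}


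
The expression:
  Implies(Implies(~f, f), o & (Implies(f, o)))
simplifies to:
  o | ~f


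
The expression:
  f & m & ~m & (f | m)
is never true.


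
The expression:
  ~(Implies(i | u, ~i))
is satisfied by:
  {i: True}


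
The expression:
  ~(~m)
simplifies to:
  m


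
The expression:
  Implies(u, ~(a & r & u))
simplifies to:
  ~a | ~r | ~u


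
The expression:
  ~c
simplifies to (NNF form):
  ~c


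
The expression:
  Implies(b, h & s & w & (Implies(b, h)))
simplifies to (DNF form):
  ~b | (h & s & w)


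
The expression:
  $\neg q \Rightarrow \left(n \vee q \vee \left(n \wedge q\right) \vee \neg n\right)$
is always true.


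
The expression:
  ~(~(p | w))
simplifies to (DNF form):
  p | w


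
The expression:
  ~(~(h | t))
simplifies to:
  h | t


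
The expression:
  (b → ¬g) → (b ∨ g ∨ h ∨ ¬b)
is always true.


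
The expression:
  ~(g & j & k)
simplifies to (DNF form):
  ~g | ~j | ~k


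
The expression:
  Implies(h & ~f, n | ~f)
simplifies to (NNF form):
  True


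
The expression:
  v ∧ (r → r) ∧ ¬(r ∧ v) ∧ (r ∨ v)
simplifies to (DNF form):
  v ∧ ¬r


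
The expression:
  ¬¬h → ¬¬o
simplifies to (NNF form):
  o ∨ ¬h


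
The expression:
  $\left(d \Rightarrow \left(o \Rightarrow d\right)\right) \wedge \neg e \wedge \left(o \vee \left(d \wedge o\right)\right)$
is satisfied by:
  {o: True, e: False}


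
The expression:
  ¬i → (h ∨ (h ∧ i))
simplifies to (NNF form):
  h ∨ i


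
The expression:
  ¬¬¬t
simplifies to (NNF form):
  ¬t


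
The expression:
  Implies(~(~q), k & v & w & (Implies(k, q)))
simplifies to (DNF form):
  ~q | (k & v & w)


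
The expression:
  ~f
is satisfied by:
  {f: False}


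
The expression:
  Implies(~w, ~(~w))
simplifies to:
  w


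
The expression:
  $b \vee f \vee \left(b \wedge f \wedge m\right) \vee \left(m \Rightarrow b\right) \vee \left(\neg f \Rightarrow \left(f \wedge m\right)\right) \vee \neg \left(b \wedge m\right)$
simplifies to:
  $\text{True}$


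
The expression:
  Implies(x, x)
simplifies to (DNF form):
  True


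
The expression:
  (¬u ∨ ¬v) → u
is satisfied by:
  {u: True}


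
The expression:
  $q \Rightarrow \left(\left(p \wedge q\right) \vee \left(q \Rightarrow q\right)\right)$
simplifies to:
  $\text{True}$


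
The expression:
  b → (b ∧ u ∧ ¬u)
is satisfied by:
  {b: False}


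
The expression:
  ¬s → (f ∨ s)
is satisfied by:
  {s: True, f: True}
  {s: True, f: False}
  {f: True, s: False}


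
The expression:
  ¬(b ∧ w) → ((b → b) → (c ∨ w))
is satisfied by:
  {c: True, w: True}
  {c: True, w: False}
  {w: True, c: False}


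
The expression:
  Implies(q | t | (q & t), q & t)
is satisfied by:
  {t: False, q: False}
  {q: True, t: True}


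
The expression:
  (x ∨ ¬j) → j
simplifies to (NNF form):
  j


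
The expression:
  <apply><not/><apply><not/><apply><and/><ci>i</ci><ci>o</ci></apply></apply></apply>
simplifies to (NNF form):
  <apply><and/><ci>i</ci><ci>o</ci></apply>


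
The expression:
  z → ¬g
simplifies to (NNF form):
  ¬g ∨ ¬z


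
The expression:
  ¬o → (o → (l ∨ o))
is always true.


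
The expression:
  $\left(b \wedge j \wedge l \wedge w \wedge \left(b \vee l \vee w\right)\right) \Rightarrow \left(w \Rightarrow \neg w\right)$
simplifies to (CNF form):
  $\neg b \vee \neg j \vee \neg l \vee \neg w$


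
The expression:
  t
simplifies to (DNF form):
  t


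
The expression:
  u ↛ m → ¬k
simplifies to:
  m ∨ ¬k ∨ ¬u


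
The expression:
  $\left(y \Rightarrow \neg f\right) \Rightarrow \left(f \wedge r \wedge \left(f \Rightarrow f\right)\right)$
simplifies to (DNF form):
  $\left(f \wedge r\right) \vee \left(f \wedge y\right)$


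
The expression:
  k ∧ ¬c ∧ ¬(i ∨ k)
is never true.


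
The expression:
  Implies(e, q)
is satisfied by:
  {q: True, e: False}
  {e: False, q: False}
  {e: True, q: True}


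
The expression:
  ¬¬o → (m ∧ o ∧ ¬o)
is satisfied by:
  {o: False}


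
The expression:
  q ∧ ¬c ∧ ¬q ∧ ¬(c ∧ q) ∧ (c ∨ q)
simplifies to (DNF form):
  False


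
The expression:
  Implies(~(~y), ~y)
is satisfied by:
  {y: False}


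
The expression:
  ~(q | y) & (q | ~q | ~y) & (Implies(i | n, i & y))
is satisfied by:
  {n: False, q: False, y: False, i: False}


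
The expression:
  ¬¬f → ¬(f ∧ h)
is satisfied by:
  {h: False, f: False}
  {f: True, h: False}
  {h: True, f: False}


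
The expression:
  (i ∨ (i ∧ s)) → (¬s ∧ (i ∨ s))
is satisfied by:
  {s: False, i: False}
  {i: True, s: False}
  {s: True, i: False}


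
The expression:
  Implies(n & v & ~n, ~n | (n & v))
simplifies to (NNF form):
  True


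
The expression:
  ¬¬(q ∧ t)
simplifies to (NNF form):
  q ∧ t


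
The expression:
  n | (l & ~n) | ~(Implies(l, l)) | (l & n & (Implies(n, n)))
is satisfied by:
  {n: True, l: True}
  {n: True, l: False}
  {l: True, n: False}


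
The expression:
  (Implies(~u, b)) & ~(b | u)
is never true.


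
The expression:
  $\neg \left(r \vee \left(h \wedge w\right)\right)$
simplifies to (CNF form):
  $\neg r \wedge \left(\neg h \vee \neg w\right)$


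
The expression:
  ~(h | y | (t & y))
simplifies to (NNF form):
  ~h & ~y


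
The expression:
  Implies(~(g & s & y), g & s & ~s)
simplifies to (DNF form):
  g & s & y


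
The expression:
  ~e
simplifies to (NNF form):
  ~e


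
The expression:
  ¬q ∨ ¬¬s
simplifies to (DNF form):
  s ∨ ¬q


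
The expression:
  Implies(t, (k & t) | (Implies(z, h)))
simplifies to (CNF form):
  h | k | ~t | ~z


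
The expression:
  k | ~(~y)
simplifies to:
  k | y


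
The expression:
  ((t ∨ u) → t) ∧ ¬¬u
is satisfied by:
  {t: True, u: True}


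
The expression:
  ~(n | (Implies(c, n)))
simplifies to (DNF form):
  c & ~n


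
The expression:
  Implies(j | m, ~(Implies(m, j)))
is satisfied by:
  {j: False}


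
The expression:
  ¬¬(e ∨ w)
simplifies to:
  e ∨ w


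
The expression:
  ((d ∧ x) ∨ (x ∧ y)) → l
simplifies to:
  l ∨ (¬d ∧ ¬y) ∨ ¬x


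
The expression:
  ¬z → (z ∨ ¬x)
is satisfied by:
  {z: True, x: False}
  {x: False, z: False}
  {x: True, z: True}


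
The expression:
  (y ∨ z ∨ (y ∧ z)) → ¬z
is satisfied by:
  {z: False}


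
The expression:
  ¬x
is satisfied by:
  {x: False}


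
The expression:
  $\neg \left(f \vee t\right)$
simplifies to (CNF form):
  $\neg f \wedge \neg t$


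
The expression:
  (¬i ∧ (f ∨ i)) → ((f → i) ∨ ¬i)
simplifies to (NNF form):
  True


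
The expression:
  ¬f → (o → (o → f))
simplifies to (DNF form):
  f ∨ ¬o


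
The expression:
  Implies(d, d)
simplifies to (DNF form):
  True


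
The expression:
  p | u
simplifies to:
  p | u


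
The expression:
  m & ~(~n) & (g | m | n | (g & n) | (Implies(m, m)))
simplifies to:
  m & n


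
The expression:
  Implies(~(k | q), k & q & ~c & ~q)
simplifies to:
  k | q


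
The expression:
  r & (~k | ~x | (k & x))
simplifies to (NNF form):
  r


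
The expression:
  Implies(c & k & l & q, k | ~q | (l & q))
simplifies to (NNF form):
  True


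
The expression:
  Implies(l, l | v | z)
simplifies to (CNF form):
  True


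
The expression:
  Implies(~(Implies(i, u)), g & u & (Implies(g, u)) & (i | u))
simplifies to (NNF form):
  u | ~i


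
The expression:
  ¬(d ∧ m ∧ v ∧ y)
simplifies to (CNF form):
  ¬d ∨ ¬m ∨ ¬v ∨ ¬y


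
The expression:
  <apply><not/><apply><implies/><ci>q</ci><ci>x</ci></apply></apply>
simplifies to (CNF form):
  <apply><and/><ci>q</ci><apply><not/><ci>x</ci></apply></apply>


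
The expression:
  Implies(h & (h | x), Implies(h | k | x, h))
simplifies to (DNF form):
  True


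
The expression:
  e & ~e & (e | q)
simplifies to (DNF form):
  False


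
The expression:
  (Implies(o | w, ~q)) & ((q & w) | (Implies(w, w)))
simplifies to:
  ~q | (~o & ~w)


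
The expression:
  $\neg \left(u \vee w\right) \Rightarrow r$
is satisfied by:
  {r: True, u: True, w: True}
  {r: True, u: True, w: False}
  {r: True, w: True, u: False}
  {r: True, w: False, u: False}
  {u: True, w: True, r: False}
  {u: True, w: False, r: False}
  {w: True, u: False, r: False}


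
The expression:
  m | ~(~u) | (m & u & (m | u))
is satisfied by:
  {m: True, u: True}
  {m: True, u: False}
  {u: True, m: False}


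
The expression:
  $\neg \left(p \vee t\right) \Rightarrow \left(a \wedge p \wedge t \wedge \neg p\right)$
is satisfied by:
  {t: True, p: True}
  {t: True, p: False}
  {p: True, t: False}


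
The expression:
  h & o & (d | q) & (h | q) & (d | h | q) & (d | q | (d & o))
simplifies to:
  h & o & (d | q)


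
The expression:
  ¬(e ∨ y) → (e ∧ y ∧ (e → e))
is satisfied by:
  {y: True, e: True}
  {y: True, e: False}
  {e: True, y: False}


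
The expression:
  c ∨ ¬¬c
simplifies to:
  c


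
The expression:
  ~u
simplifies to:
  ~u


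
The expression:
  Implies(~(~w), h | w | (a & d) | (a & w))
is always true.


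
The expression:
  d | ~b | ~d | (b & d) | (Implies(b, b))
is always true.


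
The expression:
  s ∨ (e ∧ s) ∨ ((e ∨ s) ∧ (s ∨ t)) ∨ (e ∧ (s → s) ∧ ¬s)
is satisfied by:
  {e: True, s: True}
  {e: True, s: False}
  {s: True, e: False}


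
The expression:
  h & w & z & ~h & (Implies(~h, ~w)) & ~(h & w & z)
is never true.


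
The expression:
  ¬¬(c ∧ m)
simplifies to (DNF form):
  c ∧ m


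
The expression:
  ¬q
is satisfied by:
  {q: False}


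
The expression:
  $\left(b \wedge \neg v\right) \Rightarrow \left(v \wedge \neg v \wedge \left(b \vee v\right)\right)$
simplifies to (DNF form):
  $v \vee \neg b$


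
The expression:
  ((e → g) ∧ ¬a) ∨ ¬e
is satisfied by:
  {g: True, e: False, a: False}
  {g: False, e: False, a: False}
  {a: True, g: True, e: False}
  {a: True, g: False, e: False}
  {e: True, g: True, a: False}


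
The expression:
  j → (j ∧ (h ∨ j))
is always true.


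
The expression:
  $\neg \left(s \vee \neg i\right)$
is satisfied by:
  {i: True, s: False}


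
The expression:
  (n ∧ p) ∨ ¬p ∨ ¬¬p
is always true.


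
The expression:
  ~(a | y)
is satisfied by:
  {y: False, a: False}


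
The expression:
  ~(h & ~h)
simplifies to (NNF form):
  True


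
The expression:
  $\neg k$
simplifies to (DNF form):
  $\neg k$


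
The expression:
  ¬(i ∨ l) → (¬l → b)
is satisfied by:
  {i: True, b: True, l: True}
  {i: True, b: True, l: False}
  {i: True, l: True, b: False}
  {i: True, l: False, b: False}
  {b: True, l: True, i: False}
  {b: True, l: False, i: False}
  {l: True, b: False, i: False}


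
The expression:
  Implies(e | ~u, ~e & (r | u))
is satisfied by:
  {r: True, u: True, e: False}
  {r: True, e: False, u: False}
  {u: True, e: False, r: False}


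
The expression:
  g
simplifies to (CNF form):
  g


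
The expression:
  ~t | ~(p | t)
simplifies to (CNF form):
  ~t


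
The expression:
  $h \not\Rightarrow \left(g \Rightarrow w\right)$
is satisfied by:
  {h: True, g: True, w: False}


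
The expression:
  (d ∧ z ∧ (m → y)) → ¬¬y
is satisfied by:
  {y: True, m: True, z: False, d: False}
  {y: True, m: False, z: False, d: False}
  {m: True, y: False, z: False, d: False}
  {y: False, m: False, z: False, d: False}
  {y: True, d: True, m: True, z: False}
  {y: True, d: True, m: False, z: False}
  {d: True, m: True, y: False, z: False}
  {d: True, y: False, m: False, z: False}
  {y: True, z: True, m: True, d: False}
  {y: True, z: True, m: False, d: False}
  {z: True, m: True, y: False, d: False}
  {z: True, y: False, m: False, d: False}
  {d: True, z: True, y: True, m: True}
  {d: True, z: True, y: True, m: False}
  {d: True, z: True, m: True, y: False}


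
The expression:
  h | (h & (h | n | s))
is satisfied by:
  {h: True}


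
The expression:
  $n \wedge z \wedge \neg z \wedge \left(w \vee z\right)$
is never true.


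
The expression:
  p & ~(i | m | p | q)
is never true.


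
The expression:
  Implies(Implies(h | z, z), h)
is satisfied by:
  {h: True}


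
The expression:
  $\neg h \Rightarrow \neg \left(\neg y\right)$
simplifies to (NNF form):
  $h \vee y$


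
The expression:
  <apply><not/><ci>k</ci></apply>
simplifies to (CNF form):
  <apply><not/><ci>k</ci></apply>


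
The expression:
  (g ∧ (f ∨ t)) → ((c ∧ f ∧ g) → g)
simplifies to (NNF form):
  True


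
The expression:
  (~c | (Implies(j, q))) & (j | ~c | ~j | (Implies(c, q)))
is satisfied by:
  {q: True, c: False, j: False}
  {c: False, j: False, q: False}
  {j: True, q: True, c: False}
  {j: True, c: False, q: False}
  {q: True, c: True, j: False}
  {c: True, q: False, j: False}
  {j: True, c: True, q: True}


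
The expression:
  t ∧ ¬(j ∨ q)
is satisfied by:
  {t: True, q: False, j: False}


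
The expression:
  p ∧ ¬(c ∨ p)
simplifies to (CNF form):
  False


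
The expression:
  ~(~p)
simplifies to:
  p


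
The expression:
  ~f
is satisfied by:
  {f: False}


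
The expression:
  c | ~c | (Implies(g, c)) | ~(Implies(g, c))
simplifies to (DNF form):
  True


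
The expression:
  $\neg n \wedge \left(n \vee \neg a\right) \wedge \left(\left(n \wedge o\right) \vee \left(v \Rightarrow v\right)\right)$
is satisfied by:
  {n: False, a: False}


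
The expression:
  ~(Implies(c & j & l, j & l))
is never true.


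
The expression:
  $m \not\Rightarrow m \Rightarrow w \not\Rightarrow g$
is always true.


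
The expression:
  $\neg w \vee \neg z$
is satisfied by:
  {w: False, z: False}
  {z: True, w: False}
  {w: True, z: False}


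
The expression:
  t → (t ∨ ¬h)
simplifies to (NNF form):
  True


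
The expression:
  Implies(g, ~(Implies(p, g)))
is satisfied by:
  {g: False}


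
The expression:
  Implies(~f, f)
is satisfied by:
  {f: True}


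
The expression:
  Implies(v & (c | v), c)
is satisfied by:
  {c: True, v: False}
  {v: False, c: False}
  {v: True, c: True}


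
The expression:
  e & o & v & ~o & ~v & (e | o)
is never true.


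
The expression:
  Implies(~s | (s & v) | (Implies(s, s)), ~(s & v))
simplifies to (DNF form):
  ~s | ~v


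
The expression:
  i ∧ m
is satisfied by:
  {m: True, i: True}


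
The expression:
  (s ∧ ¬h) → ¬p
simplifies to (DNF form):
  h ∨ ¬p ∨ ¬s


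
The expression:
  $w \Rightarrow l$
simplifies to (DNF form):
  $l \vee \neg w$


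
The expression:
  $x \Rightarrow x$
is always true.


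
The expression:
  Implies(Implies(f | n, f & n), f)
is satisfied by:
  {n: True, f: True}
  {n: True, f: False}
  {f: True, n: False}


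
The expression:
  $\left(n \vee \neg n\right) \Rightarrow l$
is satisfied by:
  {l: True}


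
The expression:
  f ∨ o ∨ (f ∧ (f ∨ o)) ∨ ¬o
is always true.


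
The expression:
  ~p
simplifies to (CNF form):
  ~p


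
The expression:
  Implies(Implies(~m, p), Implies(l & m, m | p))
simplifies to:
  True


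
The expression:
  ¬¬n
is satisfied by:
  {n: True}


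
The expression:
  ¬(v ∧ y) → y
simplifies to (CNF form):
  y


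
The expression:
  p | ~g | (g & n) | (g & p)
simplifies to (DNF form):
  n | p | ~g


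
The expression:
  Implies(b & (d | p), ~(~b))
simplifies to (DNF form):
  True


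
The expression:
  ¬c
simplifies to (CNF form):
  ¬c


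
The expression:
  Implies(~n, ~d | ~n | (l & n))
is always true.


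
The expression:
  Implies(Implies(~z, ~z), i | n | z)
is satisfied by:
  {i: True, n: True, z: True}
  {i: True, n: True, z: False}
  {i: True, z: True, n: False}
  {i: True, z: False, n: False}
  {n: True, z: True, i: False}
  {n: True, z: False, i: False}
  {z: True, n: False, i: False}


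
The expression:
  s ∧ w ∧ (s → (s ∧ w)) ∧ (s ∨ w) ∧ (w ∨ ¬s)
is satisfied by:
  {w: True, s: True}


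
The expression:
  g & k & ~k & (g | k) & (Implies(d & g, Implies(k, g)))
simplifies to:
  False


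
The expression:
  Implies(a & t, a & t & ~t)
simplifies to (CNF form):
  ~a | ~t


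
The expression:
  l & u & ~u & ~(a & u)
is never true.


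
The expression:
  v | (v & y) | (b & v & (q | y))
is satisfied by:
  {v: True}


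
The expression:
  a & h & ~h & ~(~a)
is never true.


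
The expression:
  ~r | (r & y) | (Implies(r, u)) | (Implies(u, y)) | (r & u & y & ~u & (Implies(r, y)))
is always true.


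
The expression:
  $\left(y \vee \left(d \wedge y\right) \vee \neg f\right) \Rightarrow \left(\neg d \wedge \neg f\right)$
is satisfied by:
  {d: False, y: False, f: False}
  {f: True, d: False, y: False}
  {y: True, d: False, f: False}
  {f: True, d: True, y: False}


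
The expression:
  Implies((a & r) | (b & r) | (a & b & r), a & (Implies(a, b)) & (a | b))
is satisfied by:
  {b: False, r: False, a: False}
  {a: True, b: False, r: False}
  {b: True, a: False, r: False}
  {a: True, b: True, r: False}
  {r: True, a: False, b: False}
  {r: True, a: True, b: True}


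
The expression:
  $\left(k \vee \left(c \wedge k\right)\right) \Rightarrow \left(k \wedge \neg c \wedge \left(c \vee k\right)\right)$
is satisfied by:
  {k: False, c: False}
  {c: True, k: False}
  {k: True, c: False}


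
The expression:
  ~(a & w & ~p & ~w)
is always true.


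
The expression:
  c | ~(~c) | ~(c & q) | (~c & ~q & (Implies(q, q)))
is always true.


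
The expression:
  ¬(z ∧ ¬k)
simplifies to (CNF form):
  k ∨ ¬z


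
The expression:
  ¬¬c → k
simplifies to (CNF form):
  k ∨ ¬c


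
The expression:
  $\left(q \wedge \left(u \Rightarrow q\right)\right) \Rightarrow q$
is always true.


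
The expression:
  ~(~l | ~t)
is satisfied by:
  {t: True, l: True}


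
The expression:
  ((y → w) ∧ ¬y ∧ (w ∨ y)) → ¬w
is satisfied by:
  {y: True, w: False}
  {w: False, y: False}
  {w: True, y: True}


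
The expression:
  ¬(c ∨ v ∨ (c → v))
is never true.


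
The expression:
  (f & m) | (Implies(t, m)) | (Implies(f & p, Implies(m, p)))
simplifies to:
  True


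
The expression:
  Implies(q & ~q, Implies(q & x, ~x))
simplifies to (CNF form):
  True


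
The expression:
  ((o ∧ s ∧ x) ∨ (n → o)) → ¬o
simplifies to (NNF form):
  ¬o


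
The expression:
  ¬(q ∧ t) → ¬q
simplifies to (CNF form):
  t ∨ ¬q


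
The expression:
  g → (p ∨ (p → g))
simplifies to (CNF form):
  True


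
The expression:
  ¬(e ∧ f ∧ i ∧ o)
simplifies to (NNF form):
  ¬e ∨ ¬f ∨ ¬i ∨ ¬o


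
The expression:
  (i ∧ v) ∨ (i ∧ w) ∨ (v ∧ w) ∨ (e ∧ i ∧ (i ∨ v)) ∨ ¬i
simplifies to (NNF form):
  e ∨ v ∨ w ∨ ¬i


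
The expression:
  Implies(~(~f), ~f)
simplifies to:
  ~f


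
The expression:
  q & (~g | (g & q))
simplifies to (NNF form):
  q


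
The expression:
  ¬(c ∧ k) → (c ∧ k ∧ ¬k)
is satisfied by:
  {c: True, k: True}


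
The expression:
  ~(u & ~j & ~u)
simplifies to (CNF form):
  True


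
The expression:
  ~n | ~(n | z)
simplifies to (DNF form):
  ~n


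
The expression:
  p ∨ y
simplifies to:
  p ∨ y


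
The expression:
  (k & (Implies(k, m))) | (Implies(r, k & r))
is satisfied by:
  {k: True, r: False}
  {r: False, k: False}
  {r: True, k: True}


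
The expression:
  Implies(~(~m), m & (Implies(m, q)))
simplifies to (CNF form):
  q | ~m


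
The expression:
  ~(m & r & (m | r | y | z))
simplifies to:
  ~m | ~r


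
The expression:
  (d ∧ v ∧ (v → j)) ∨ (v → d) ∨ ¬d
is always true.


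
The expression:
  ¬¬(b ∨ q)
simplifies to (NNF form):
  b ∨ q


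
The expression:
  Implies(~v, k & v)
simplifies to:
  v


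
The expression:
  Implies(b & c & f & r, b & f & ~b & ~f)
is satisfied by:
  {c: False, b: False, r: False, f: False}
  {f: True, c: False, b: False, r: False}
  {r: True, c: False, b: False, f: False}
  {f: True, r: True, c: False, b: False}
  {b: True, f: False, c: False, r: False}
  {f: True, b: True, c: False, r: False}
  {r: True, b: True, f: False, c: False}
  {f: True, r: True, b: True, c: False}
  {c: True, r: False, b: False, f: False}
  {f: True, c: True, r: False, b: False}
  {r: True, c: True, f: False, b: False}
  {f: True, r: True, c: True, b: False}
  {b: True, c: True, r: False, f: False}
  {f: True, b: True, c: True, r: False}
  {r: True, b: True, c: True, f: False}


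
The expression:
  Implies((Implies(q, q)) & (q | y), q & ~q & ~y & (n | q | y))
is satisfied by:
  {q: False, y: False}


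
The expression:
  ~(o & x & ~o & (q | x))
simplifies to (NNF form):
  True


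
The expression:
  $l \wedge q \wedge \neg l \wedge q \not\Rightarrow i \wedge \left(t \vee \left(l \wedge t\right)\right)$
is never true.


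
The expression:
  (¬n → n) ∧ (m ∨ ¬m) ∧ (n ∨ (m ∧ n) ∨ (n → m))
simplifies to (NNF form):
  n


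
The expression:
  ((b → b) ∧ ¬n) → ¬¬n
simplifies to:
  n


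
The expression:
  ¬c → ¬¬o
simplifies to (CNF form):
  c ∨ o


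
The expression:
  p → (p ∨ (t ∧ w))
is always true.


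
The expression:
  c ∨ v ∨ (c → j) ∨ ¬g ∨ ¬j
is always true.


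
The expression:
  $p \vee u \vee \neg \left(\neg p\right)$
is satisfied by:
  {u: True, p: True}
  {u: True, p: False}
  {p: True, u: False}


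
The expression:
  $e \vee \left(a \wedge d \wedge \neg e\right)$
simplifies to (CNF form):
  $\left(a \vee e\right) \wedge \left(d \vee e\right)$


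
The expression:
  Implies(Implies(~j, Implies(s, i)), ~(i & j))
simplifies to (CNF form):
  ~i | ~j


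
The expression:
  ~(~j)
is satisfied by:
  {j: True}


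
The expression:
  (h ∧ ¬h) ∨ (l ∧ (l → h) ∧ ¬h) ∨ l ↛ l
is never true.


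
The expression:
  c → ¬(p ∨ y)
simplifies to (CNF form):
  (¬c ∨ ¬p) ∧ (¬c ∨ ¬y)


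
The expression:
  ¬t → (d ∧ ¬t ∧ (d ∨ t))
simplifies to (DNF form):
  d ∨ t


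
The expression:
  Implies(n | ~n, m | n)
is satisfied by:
  {n: True, m: True}
  {n: True, m: False}
  {m: True, n: False}


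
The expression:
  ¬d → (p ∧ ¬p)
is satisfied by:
  {d: True}


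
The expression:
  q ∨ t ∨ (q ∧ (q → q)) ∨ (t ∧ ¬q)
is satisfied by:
  {t: True, q: True}
  {t: True, q: False}
  {q: True, t: False}


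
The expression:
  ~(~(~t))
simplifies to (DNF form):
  ~t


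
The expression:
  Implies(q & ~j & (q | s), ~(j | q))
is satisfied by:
  {j: True, q: False}
  {q: False, j: False}
  {q: True, j: True}


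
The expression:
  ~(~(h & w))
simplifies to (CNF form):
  h & w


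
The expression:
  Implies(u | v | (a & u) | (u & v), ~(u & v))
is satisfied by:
  {u: False, v: False}
  {v: True, u: False}
  {u: True, v: False}


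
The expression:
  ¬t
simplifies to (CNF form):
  ¬t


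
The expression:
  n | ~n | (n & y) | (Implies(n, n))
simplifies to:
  True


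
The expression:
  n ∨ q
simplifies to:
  n ∨ q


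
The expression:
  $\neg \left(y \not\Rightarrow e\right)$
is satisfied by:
  {e: True, y: False}
  {y: False, e: False}
  {y: True, e: True}


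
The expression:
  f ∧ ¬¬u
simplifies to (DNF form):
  f ∧ u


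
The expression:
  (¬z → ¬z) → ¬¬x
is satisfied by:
  {x: True}


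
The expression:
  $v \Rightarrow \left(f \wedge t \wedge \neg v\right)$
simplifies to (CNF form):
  $\neg v$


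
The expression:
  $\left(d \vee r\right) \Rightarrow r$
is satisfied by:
  {r: True, d: False}
  {d: False, r: False}
  {d: True, r: True}


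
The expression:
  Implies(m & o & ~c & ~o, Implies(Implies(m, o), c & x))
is always true.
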